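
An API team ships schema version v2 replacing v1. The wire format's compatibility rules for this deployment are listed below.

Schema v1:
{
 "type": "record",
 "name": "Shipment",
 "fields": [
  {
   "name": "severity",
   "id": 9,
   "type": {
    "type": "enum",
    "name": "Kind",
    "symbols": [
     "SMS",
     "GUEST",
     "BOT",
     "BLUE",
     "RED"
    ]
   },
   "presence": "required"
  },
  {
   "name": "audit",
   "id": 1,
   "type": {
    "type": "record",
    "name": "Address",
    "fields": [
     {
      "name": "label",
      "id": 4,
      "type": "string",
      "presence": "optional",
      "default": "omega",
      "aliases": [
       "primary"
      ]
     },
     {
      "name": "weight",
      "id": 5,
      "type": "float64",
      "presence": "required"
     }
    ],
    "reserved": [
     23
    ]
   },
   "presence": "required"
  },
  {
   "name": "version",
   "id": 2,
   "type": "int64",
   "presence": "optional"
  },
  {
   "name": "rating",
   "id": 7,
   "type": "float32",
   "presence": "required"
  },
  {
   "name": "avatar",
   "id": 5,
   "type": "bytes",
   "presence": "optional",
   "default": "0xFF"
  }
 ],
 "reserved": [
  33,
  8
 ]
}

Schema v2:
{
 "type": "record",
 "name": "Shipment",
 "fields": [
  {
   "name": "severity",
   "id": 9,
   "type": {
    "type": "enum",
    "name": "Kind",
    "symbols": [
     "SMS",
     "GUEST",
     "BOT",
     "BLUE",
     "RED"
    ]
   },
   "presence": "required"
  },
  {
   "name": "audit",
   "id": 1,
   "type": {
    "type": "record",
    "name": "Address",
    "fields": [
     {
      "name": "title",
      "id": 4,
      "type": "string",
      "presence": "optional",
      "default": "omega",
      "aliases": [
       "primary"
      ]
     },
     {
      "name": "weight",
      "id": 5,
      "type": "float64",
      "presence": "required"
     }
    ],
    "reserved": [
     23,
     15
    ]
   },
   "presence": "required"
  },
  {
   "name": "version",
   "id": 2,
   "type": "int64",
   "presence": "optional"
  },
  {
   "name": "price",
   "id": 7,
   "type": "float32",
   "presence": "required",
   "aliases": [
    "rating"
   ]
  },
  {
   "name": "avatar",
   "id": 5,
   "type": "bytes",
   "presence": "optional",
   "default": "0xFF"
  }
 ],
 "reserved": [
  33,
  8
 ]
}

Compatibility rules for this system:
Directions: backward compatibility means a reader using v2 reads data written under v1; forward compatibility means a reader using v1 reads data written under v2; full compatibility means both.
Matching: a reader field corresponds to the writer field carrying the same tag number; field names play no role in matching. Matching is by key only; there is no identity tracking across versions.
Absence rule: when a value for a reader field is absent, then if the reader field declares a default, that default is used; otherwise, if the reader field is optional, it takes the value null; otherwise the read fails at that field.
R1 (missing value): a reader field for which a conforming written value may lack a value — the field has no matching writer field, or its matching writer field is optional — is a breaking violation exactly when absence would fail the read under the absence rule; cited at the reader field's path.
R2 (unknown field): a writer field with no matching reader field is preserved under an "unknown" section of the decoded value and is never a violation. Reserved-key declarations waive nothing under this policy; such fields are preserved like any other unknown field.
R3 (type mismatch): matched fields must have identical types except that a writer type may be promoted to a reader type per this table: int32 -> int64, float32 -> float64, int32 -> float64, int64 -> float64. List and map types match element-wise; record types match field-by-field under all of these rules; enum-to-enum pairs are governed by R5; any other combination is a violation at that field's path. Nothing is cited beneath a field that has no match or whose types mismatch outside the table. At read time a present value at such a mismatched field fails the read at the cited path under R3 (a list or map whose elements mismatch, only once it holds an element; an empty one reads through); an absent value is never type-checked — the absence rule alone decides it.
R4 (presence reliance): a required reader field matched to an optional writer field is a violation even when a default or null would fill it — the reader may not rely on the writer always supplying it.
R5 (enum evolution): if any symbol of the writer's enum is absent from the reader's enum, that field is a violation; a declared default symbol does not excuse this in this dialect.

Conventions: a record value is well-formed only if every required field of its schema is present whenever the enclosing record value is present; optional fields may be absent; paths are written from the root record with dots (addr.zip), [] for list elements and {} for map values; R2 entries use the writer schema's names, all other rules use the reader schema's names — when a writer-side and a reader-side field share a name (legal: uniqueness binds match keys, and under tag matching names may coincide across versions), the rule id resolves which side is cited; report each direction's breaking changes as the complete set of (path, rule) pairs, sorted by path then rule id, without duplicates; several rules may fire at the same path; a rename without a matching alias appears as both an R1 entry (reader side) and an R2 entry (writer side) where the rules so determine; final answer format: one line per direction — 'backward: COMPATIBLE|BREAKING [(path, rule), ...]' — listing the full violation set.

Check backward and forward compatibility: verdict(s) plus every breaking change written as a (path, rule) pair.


backward: COMPATIBLE []; forward: COMPATIBLE []

the writer's type comes first in each Shipment pair
backward for Shipment (reader v2, writer v1):
  severity <- severity (Kind -> Kind, writer required)
  audit <- audit (Address -> Address, writer required)
  version <- version (int64 -> int64, writer optional)
  price <- rating (float32 -> float32, writer required)
  avatar <- avatar (bytes -> bytes, writer optional)
  audit.title <- audit.label (string -> string, writer optional)
  audit.weight <- audit.weight (float64 -> float64, writer required)
  => backward verdict for Shipment: COMPATIBLE, no violations
forward for Shipment (reader v1, writer v2):
  severity <- severity (Kind -> Kind, writer required)
  audit <- audit (Address -> Address, writer required)
  version <- version (int64 -> int64, writer optional)
  rating <- price (float32 -> float32, writer required)
  avatar <- avatar (bytes -> bytes, writer optional)
  audit.label <- audit.title (string -> string, writer optional)
  audit.weight <- audit.weight (float64 -> float64, writer required)
  => forward verdict for Shipment: COMPATIBLE, no violations


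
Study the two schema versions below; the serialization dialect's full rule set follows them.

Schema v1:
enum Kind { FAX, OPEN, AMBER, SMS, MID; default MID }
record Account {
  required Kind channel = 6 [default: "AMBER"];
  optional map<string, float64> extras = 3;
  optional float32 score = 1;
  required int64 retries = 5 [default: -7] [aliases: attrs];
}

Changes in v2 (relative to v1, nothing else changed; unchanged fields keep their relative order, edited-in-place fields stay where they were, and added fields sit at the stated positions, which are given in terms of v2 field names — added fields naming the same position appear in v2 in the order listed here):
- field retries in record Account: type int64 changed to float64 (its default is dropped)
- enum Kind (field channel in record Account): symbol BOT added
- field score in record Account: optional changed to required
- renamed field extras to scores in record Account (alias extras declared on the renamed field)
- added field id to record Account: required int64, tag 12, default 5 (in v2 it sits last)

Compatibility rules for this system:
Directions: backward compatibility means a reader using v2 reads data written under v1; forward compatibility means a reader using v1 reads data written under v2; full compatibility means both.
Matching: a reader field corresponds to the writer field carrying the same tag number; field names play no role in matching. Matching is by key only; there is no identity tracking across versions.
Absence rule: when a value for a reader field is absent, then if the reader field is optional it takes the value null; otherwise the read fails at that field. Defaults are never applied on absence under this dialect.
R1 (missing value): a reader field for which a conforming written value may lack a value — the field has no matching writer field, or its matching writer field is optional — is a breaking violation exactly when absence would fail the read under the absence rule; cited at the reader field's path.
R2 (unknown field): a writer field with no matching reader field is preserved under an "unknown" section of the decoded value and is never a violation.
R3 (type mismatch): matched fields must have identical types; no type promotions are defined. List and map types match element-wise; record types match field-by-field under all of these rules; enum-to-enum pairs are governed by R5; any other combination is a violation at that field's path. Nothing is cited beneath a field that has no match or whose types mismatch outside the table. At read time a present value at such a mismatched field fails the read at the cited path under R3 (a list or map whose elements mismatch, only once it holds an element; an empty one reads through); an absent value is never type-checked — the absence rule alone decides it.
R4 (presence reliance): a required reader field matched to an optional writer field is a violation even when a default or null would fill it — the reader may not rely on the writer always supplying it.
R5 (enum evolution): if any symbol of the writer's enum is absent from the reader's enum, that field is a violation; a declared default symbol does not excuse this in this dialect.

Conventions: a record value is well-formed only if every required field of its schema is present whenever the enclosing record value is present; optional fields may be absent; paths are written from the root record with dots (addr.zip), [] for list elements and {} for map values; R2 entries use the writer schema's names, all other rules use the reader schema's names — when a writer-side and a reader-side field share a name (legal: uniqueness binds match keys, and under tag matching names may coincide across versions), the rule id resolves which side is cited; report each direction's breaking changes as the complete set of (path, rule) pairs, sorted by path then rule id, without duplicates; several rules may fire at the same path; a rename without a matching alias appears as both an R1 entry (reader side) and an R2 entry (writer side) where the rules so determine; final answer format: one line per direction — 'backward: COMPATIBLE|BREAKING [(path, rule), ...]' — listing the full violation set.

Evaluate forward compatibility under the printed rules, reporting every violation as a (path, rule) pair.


arrows below run writer -> reader for Account
forward for Account (reader v1, writer v2):
  channel: Kind -> Kind, writer required; from channel
  extras: map<string, float64> -> map<string, float64>, writer optional; from scores
  score: float32 -> float32, writer required; from score
  retries: float64 -> int64, writer required; from retries
  leftover writer field: id
  rule R5 violated at channel
  rule R3 violated at retries
  => 2 violation(s): forward is BREAKING for Account
remaining Account differences; none change what is asked:
  field score in record Account: optional changed to required -> matters only for Account's backward compatibility — outside the asked direction
  renamed field extras to scores in record Account (alias extras declared on the renamed field) -> triggers nothing under Account's printed rules — same verdict
  added field id to record Account: required int64, tag 12, default 5 (in v2 it sits last) -> matters only for Account's backward compatibility — outside the asked direction

forward: BREAKING [(channel, R5), (retries, R3)]


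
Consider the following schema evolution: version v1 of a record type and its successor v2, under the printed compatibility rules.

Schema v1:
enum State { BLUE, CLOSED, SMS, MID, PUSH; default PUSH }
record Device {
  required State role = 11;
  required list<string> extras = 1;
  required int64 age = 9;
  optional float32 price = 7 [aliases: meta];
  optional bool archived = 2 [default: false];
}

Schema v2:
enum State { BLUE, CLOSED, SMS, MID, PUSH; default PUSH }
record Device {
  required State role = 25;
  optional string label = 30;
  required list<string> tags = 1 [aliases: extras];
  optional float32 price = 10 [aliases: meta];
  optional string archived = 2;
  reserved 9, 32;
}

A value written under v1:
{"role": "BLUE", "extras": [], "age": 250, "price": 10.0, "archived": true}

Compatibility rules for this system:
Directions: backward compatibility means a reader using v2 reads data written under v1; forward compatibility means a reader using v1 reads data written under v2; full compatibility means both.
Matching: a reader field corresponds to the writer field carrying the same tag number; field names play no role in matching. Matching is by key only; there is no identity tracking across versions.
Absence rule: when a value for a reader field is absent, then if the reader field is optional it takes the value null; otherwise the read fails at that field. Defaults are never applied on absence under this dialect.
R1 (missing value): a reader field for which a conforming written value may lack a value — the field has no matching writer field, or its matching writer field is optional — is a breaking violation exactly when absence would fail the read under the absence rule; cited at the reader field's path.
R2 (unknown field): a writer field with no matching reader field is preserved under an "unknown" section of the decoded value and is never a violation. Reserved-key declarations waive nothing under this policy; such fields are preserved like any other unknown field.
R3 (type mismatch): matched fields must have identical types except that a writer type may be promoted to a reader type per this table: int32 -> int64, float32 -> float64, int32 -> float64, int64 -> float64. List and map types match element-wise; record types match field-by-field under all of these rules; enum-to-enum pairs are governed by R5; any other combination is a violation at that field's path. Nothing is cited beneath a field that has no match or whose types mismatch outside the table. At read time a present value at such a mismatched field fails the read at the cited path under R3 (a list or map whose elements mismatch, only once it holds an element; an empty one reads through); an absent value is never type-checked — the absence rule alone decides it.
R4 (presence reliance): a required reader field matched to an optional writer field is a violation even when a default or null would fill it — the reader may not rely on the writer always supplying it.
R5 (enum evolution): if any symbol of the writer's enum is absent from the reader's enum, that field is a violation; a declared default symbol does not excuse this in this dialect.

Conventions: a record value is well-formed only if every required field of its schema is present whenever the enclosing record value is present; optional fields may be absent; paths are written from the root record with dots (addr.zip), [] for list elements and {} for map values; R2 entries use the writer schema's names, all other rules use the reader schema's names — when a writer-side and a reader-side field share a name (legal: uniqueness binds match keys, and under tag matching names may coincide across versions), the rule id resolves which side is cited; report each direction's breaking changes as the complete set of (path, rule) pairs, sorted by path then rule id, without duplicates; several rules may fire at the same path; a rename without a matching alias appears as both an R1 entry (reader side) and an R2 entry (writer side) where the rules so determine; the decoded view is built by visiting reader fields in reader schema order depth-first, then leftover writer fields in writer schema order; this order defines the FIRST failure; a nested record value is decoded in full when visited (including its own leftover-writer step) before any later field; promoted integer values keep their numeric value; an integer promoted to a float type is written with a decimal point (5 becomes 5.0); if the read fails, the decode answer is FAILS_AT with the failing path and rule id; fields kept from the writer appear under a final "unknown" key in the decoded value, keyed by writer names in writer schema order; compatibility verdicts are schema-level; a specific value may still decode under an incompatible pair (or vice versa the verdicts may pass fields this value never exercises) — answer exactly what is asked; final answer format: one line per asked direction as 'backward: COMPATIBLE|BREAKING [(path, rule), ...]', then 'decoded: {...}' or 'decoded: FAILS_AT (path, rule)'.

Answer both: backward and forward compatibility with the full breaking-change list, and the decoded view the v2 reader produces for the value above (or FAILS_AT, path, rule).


in Device below, arrows point writer -> reader
backward on Device — v2 reading data written by v1:
  role: no writer match
  label: no writer match
  tags: list<string> -> list<string>, writer required; from extras
  price: no writer match
  archived: bool -> string, writer optional; from archived
  role (writer side), unknown to reader
  age (writer side), unknown to reader
  price (writer side), unknown to reader
  R3 fires at archived
  R1 fires at role
  backward on Device therefore BREAKING (2)
forward on Device — v1 reading data written by v2:
  role: no writer match
  extras: list<string> -> list<string>, writer required; from tags
  age: no writer match
  price: no writer match
  archived: string -> bool, writer optional; from archived
  role (writer side), unknown to reader
  label (writer side), unknown to reader
  price (writer side), unknown to reader
  R1 fires at age
  R3 fires at archived
  R1 fires at role
  forward on Device therefore BREAKING (3)
decoding the Device value with the v2 reader:
  read fails at role under R1 (no fill)
  => FAILS_AT (role, R1)

backward: BREAKING [(archived, R3), (role, R1)]; forward: BREAKING [(age, R1), (archived, R3), (role, R1)]; decoded: FAILS_AT (role, R1)


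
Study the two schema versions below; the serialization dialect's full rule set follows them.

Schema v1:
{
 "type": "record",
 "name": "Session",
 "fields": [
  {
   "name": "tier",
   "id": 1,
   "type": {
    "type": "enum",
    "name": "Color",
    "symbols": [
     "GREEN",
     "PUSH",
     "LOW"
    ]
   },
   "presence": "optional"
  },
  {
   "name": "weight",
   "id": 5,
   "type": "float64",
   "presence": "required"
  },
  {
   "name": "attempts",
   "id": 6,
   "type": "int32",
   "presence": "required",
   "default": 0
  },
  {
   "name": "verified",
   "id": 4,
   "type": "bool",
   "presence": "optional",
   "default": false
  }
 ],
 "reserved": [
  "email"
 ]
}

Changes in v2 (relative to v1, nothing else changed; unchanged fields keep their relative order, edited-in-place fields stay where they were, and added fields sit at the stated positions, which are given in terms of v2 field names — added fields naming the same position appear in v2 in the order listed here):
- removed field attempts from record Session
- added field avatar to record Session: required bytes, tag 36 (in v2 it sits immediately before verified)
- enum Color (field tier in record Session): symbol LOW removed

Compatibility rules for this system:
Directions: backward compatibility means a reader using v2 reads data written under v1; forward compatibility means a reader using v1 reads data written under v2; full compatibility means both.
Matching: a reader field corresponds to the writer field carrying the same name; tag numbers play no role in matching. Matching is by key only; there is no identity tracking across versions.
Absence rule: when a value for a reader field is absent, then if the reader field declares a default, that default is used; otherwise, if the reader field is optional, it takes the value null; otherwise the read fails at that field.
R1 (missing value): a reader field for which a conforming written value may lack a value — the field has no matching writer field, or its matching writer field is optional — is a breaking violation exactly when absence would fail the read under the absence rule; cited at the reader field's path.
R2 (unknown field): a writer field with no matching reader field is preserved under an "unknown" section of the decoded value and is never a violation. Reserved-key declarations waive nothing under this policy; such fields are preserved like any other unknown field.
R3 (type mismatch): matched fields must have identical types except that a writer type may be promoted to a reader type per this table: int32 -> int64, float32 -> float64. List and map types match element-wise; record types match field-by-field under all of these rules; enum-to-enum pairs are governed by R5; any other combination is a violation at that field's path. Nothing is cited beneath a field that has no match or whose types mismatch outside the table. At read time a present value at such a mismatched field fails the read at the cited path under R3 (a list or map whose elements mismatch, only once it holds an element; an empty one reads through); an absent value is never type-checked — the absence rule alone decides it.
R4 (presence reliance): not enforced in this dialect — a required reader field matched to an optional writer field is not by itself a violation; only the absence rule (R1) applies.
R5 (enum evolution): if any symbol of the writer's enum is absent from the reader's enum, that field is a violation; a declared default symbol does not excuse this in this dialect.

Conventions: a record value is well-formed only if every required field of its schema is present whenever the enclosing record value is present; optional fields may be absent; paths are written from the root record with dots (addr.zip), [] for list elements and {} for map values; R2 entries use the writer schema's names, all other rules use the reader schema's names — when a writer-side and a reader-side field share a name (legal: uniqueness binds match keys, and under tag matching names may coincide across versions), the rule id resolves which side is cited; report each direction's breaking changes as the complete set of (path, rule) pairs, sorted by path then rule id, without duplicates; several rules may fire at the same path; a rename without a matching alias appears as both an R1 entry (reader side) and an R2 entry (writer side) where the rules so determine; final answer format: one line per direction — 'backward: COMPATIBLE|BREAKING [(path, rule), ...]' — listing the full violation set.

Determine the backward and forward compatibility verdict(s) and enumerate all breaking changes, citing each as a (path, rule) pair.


in Session below, arrows point writer -> reader
backward for Session (reader v2, writer v1):
  tier: Color -> Color, writer optional; from tier
  weight: float64 -> float64, writer required; from weight
  avatar: no writer match
  verified: bool -> bool, writer optional; from verified
  leftover writer field: attempts
  rule R1 violated at avatar
  rule R5 violated at tier
  => 2 violation(s): backward is BREAKING for Session
forward for Session (reader v1, writer v2):
  tier: Color -> Color, writer optional; from tier
  weight: float64 -> float64, writer required; from weight
  attempts: no writer match
  verified: bool -> bool, writer optional; from verified
  leftover writer field: avatar
  => no violations; forward on Session: COMPATIBLE

backward: BREAKING [(avatar, R1), (tier, R5)]; forward: COMPATIBLE []


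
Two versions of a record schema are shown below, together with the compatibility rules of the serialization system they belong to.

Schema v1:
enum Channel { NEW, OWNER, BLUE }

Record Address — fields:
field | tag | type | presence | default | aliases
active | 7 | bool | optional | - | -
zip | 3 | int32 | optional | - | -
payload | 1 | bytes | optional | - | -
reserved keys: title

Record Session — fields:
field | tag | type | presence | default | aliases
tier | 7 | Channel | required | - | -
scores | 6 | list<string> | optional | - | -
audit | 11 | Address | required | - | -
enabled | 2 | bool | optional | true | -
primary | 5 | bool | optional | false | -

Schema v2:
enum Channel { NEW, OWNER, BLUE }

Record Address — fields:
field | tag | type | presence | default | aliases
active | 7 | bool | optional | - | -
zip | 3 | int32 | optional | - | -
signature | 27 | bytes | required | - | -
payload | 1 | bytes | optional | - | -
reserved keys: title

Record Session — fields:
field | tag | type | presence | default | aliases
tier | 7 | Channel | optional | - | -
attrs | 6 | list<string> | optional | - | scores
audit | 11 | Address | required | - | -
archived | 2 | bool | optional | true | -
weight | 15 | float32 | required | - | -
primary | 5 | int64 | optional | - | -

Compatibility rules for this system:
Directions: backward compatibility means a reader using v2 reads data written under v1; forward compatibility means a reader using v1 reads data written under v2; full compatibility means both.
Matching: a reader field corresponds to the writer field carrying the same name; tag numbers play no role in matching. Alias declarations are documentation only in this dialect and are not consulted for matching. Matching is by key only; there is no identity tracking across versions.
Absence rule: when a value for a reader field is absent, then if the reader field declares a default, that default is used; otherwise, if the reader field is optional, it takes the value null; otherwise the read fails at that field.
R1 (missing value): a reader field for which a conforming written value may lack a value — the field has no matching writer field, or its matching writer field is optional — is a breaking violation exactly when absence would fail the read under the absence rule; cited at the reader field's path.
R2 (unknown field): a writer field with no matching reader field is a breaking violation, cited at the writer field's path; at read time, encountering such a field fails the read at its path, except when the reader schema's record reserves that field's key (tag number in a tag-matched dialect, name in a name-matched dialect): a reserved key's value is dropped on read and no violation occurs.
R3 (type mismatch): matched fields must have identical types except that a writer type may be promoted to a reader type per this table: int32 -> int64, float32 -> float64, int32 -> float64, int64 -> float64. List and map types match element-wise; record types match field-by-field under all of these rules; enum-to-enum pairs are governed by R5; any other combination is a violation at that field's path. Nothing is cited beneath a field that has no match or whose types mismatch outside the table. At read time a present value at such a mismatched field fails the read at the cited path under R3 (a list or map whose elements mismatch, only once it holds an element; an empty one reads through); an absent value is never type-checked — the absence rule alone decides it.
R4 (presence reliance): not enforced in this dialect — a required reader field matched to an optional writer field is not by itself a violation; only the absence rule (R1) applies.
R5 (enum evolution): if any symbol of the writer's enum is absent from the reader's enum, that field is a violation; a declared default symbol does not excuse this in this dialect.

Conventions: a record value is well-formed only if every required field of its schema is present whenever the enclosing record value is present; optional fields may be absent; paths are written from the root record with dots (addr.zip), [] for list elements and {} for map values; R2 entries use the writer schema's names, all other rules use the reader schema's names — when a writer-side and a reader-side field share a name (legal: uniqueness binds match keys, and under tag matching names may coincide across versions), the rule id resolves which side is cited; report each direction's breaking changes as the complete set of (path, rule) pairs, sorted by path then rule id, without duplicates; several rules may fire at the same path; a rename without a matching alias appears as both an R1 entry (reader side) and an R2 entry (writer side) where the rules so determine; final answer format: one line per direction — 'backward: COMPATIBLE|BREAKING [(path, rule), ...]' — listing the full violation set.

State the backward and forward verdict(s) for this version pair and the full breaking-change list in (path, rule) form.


the writer's type comes first in each Session pair
backward pass over Session, reader schema v2, writer schema v1:
  Channel -> Channel, writer required: tier aligns to tier
  attrs has no writer counterpart
  Address -> Address, writer required: audit aligns to audit
  archived has no writer counterpart
  weight has no writer counterpart
  bool -> int64, writer optional: primary aligns to primary
  leftover writer field: scores
  leftover writer field: enabled
  bool -> bool, writer optional: audit.active aligns to audit.active
  int32 -> int32, writer optional: audit.zip aligns to audit.zip
  audit.signature has no writer counterpart
  bytes -> bytes, writer optional: audit.payload aligns to audit.payload
  violation R1 at audit.signature
  violation R2 at enabled
  violation R3 at primary
  violation R2 at scores
  violation R1 at weight
  => 5 violation(s): backward is BREAKING for Session
forward pass over Session, reader schema v1, writer schema v2:
  Channel -> Channel, writer optional: tier aligns to tier
  scores has no writer counterpart
  Address -> Address, writer required: audit aligns to audit
  enabled has no writer counterpart
  int64 -> bool, writer optional: primary aligns to primary
  leftover writer field: attrs
  leftover writer field: archived
  leftover writer field: weight
  bool -> bool, writer optional: audit.active aligns to audit.active
  int32 -> int32, writer optional: audit.zip aligns to audit.zip
  bytes -> bytes, writer optional: audit.payload aligns to audit.payload
  leftover writer field: audit.signature
  violation R2 at archived
  violation R2 at attrs
  violation R2 at audit.signature
  violation R3 at primary
  violation R1 at tier
  violation R2 at weight
  => 6 violation(s): forward is BREAKING for Session

backward: BREAKING [(audit.signature, R1), (enabled, R2), (primary, R3), (scores, R2), (weight, R1)]; forward: BREAKING [(archived, R2), (attrs, R2), (audit.signature, R2), (primary, R3), (tier, R1), (weight, R2)]


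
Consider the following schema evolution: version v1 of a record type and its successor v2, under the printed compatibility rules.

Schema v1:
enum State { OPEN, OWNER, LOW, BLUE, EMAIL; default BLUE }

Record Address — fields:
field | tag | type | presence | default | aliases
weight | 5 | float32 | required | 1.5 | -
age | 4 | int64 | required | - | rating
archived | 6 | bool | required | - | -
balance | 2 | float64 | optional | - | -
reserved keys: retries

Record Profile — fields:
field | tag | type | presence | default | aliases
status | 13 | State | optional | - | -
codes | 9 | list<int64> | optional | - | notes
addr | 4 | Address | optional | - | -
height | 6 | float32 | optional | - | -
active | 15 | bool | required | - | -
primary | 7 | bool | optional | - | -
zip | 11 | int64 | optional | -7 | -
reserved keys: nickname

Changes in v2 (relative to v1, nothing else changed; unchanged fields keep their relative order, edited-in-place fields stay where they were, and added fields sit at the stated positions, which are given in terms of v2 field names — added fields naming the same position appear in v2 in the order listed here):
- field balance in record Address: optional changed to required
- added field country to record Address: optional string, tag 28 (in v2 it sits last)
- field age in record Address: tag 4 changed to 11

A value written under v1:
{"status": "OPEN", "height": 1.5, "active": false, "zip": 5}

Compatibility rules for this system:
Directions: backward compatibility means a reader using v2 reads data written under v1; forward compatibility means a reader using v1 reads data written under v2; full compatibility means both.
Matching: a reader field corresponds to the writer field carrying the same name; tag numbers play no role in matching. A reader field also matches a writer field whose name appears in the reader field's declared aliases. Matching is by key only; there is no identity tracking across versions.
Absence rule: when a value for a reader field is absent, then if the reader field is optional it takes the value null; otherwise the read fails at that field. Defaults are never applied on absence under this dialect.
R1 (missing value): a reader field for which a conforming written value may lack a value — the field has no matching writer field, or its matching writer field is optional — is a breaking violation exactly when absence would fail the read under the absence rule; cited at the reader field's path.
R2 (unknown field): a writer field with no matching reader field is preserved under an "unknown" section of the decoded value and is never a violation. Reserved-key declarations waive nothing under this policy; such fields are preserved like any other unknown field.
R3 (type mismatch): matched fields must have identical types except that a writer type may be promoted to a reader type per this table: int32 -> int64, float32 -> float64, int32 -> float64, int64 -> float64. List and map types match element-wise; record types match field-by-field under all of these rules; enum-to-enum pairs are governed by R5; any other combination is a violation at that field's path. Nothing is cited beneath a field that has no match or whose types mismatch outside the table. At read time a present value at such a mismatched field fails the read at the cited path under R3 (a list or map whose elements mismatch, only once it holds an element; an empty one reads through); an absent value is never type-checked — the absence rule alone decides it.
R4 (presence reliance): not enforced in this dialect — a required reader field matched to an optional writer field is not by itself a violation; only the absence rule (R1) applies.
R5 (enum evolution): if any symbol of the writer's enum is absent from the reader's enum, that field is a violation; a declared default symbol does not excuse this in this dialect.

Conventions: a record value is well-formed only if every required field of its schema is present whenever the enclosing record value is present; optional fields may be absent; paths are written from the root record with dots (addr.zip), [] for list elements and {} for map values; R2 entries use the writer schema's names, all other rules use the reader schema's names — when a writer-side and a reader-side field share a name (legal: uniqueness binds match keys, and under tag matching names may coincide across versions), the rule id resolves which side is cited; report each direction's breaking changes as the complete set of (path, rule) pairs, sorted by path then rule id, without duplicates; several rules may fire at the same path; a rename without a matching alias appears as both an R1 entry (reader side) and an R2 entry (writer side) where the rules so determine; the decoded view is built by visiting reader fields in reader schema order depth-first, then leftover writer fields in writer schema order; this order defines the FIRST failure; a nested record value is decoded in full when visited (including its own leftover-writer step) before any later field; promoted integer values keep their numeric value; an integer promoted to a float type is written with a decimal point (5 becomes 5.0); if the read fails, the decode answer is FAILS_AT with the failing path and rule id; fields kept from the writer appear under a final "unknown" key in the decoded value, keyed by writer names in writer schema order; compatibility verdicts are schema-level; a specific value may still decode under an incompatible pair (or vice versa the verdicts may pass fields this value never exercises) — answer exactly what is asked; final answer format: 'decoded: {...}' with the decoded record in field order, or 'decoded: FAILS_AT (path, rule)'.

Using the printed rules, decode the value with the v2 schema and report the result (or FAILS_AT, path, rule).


decoded: {"status": "OPEN", "codes": null, "addr": null, "height": 1.5, "active": false, "primary": null, "zip": 5}

each type pair in Profile: writer, then reader
decode walk for Profile under reader schema v2:
  status := "OPEN"
  codes := null (absent, optional -> null)
  addr := null (absent, optional -> null)
  height := 1.5
  active := false
  primary := null (absent, optional -> null)
  zip := 5
  => decoded: {"status": "OPEN", "codes": null, "addr": null, "height": 1.5, "active": false, "primary": null, "zip": 5}
the other Profile changes do not affect what is asked:
  field balance in record Address: optional changed to required -> matters for Profile compatibility verdicts, not for this value's decode
  added field country to record Address: optional string, tag 28 (in v2 it sits last) -> no rule fires on it and the decoded Profile view is identical with or without it
  field age in record Address: tag 4 changed to 11 -> no rule fires on it and the decoded Profile view is identical with or without it


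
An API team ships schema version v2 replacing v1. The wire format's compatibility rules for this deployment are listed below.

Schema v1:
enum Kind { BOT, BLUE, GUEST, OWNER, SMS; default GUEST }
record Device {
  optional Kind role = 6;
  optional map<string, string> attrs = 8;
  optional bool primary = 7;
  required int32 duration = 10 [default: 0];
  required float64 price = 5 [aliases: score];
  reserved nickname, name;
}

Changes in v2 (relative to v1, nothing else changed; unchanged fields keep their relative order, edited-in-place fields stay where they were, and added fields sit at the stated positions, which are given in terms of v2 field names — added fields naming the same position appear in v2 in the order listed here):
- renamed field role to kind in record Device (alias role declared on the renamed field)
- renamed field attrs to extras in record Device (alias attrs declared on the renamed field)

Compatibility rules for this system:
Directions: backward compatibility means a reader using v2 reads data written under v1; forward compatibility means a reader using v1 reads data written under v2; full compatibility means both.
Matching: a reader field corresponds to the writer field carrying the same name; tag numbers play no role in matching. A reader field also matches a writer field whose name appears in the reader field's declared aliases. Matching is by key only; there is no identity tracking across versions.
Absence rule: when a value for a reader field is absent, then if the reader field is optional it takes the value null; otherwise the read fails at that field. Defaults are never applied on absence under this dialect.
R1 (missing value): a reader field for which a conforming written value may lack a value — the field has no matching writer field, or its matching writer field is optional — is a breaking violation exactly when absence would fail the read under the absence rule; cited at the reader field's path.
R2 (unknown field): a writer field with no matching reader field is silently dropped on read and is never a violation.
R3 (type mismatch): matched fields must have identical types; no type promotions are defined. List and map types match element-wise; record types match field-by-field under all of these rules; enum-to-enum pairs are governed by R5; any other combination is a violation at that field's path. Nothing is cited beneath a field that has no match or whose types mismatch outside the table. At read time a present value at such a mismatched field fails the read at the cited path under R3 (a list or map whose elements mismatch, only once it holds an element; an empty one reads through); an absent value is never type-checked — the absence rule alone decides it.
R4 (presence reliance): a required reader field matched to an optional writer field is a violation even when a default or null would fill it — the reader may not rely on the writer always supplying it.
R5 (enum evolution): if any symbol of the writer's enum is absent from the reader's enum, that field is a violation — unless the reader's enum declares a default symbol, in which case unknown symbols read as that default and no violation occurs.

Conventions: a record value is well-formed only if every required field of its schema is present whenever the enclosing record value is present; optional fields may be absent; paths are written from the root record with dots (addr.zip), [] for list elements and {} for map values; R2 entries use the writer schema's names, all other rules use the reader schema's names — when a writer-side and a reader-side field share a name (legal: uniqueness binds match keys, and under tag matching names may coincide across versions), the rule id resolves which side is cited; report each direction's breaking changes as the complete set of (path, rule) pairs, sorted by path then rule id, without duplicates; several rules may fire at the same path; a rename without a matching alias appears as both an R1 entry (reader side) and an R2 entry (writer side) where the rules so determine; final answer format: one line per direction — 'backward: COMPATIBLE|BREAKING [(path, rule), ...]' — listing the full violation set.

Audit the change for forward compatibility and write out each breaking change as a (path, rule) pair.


arrows below run writer -> reader for Device
forward for Device (reader v1, writer v2):
  role: no writer-side match
  attrs: no writer-side match
  primary: paired with writer primary (bool -> bool; writer optional)
  duration: paired with writer duration (int32 -> int32; writer required)
  price: paired with writer price (float64 -> float64; writer required)
  writer field kind has no reader counterpart
  writer field extras has no reader counterpart
  nothing fires on Device: forward is COMPATIBLE
remaining Device differences; none change what is asked:
  renamed field role to kind in record Device (alias role declared on the renamed field) -> triggers nothing under Device's printed rules — same verdict
  renamed field attrs to extras in record Device (alias attrs declared on the renamed field) -> triggers nothing under Device's printed rules — same verdict

forward: COMPATIBLE []
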